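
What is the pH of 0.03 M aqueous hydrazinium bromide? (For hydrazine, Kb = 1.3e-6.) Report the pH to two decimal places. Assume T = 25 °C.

pH = 4.82

N2H5+ is the conjugate acid of the weak base N2H4.
Ka = Kw/Kb = 1.0×10^-14 / 1.3 × 10^-6 = 7.69 × 10^-9
Let x = [H+] at equilibrium. Ka = x²/(0.03 − x).
Neglecting x in the denominator: x = √(7.69 × 10^-9 × 0.03) = 1.52 × 10^-5 M
pH = −log(1.52 × 10^-5) = 4.82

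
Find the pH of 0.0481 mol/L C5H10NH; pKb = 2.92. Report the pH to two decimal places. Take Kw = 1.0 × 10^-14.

C5H10NH + H2O ⇌ C5H10NH2+ + OH-
Kb = 10^(−2.92) = 1.20 × 10^-3
From the ICE table, Kb = [OH-]²/(0.0481 − [OH-]) = 1.20 × 10^-3.
[OH-] is not negligible relative to C₀; solve [OH-]² + 0.0012·[OH-] − 5.77e-05 = 0.
[OH-] = (−Kb + √(Kb² + 4·Kb·C₀))/2 = 7.02 × 10^-3 M
pOH = 2.15, so pH = 14.00 − pOH = 11.85

pH = 11.85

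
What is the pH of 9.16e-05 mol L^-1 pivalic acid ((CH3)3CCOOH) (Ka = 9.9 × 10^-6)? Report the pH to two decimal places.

pH = 4.59

(CH3)3CCOOH ⇌ (CH3)3CCOO- + H+
From the ICE table, Ka = x²/(9.16e-05 − x) = 9.9 × 10^-6.
Here C₀/Ka ≈ 9.25, so the small-x approximation fails. Use the quadratic:
x = [−9.9e-06 + √(9.9e-06² + 3.63e-09)]/2 = 2.56 × 10^-5 M
pH = −log[H+] = −log(2.56 × 10^-5) = 4.59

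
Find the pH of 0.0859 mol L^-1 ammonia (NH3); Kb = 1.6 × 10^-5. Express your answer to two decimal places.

pH = 11.07

NH3 + H2O ⇌ NH4+ + OH-
Kb = x²/(0.0859 − x) = 1.6 × 10^-5
Since Kb ≪ C₀, x ≈ √(Kb·C₀) = 1.17 × 10^-3 M.
pOH = 2.93, so pH = 14.00 − pOH = 11.07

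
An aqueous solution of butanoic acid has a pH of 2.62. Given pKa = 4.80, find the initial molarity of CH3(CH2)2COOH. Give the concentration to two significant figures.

[H+] = 10^(-2.62) = 2.40 × 10^-3 M = x
Ka = 10^(−4.80) = 1.58 × 10^-5
Ka = x²/(C₀ − x) ⇒ C₀ = x + x²/Ka
C₀ = 2.40 × 10^-3 + (2.40 × 10^-3)²/(1.58 × 10^-5) = 3.67 × 10^-1 M

C₀ = 3.7 × 10^-1 M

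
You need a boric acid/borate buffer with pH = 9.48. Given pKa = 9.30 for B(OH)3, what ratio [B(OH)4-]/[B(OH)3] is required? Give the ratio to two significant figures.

pH = pKa + log(r) ⇒ log(r) = 9.48 − 9.30 = +0.18
r = [B(OH)4-]/[B(OH)3] = 10^(+0.18) = 1.51

ratio = 1.5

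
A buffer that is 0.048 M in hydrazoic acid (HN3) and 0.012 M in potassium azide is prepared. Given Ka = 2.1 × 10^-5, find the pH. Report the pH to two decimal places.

pH = 4.08

pKa = −log(2.1 × 10^-5) = 4.678
Henderson–Hasselbalch: pH = pKa + log([N3-]/[HN3]) = 4.678 + log(0.012/0.048)
pH = 4.678 + (-0.602) = 4.08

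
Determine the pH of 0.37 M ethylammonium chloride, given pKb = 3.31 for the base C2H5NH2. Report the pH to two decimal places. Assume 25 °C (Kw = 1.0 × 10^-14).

C2H5NH3+ is the conjugate acid of the weak base C2H5NH2.
Kb = 10^(−3.31) = 4.90 × 10^-4
Ka = Kw/Kb = 1.0×10^-14 / 4.90 × 10^-4 = 2.04 × 10^-11
Ka = [H+]²/(0.37 − [H+]) = 2.04 × 10^-11
Assume [H+] ≪ 0.37: [H+] ≈ √(2.04 × 10^-11 × 0.37) = 2.75 × 10^-6 M
pH = −log(2.75 × 10^-6) = 5.56

pH = 5.56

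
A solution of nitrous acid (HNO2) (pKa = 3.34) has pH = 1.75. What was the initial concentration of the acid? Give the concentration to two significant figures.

C₀ = 7.1 × 10^-1 M

[H+] = 10^(-1.75) = 1.78 × 10^-2 M = x
Ka = 10^(−3.34) = 4.57 × 10^-4
Ka = x²/(C₀ − x) ⇒ C₀ = x + x²/Ka
C₀ = 1.78 × 10^-2 + (1.78 × 10^-2)²/(4.57 × 10^-4) = 7.11 × 10^-1 M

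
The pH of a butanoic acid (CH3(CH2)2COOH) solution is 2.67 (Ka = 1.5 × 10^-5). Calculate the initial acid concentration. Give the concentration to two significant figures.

[H+] = 10^(-2.67) = 2.14 × 10^-3 M = x
Ka = x²/(C₀ − x) ⇒ C₀ = x + x²/Ka
C₀ = 2.14 × 10^-3 + (2.14 × 10^-3)²/(1.5 × 10^-5) = 3.07 × 10^-1 M

C₀ = 3.1 × 10^-1 M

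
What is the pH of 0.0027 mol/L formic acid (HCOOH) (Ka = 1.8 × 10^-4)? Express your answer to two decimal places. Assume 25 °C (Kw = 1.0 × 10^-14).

pH = 3.21

HCOOH ⇌ HCOO- + H+
Ka = [H+]²/(0.0027 − [H+]) = 1.8 × 10^-4
[H+] is not negligible relative to C₀; solve [H+]² + 0.00018·[H+] − 4.86e-07 = 0.
[H+] = [−0.00018 + √(0.00018² + 1.94e-06)]/2 = 6.13 × 10^-4 M
pH = −log[H+] = −log(6.13 × 10^-4) = 3.21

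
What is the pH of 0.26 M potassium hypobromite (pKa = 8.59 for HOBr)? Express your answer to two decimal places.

pH = 11.00

OBr- is the conjugate base of the weak acid HOBr.
Ka = 10^(−8.59) = 2.57 × 10^-9
Kb = Kw/Ka = 1.0×10^-14 / 2.57 × 10^-9 = 3.89 × 10^-6
From the ICE table, Kb = [OH-]²/(0.26 − [OH-]) = 3.89 × 10^-6.
Assume [OH-] ≪ 0.26: [OH-] ≈ √(3.89 × 10^-6 × 0.26) = 1.01 × 10^-3 M
Check: 0.39% ionized — well under 5%, approximation valid.
pOH = 3.00, so pH = 14.00 − pOH = 11.00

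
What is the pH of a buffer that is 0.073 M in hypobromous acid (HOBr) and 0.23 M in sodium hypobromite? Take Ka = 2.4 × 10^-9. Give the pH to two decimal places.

pKa = −log(2.4 × 10^-9) = 8.620
Using pH = pKa + log([base]/[acid]) with [base]/[acid] = 0.23/0.073:
pH = 8.620 + (+0.498) = 9.12

pH = 9.12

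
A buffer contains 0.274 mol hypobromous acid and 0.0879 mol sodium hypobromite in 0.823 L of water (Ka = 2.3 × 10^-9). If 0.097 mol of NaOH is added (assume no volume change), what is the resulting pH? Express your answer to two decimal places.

pH = 8.66

OH- converts HOBr to OBr-: HOBr → 0.177 mol, OBr- → 0.185 mol.
pKa = −log(2.3 × 10^-9) = 8.638
pH = pKa + log([A⁻]/[HA]) = 8.638 + log(0.185/0.177) = 8.638 +0.019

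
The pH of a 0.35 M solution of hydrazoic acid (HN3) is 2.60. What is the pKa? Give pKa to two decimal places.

pKa = 4.74

[H+] = 10^(-2.60) = 2.51 × 10^-3 M
At equilibrium [HA] = 0.35 − 2.51 × 10^-3 = 3.47 × 10^-1 M
Ka = [H+][A-]/[HA] = (2.51 × 10^-3)² / 3.47 × 10^-1 = 1.82 × 10^-5
pKa = -log(1.82 × 10^-5) = 4.74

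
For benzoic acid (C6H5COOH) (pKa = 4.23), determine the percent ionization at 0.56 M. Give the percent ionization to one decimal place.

C6H5COOH ⇌ C6H5COO- + H+; let x = [H+] at equilibrium.
Ka = 10^(−4.23) = 5.89 × 10^-5
x ≈ √(Ka·C₀) = √(5.89 × 10^-5 × 0.56) = 5.74 × 10^-3 M
Fraction ionized = 5.74 × 10^-3 / 0.56 = 0.0102 → 1.0%

1.0%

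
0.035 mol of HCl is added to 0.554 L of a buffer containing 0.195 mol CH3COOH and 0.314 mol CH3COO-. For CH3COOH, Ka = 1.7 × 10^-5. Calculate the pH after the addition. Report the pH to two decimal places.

pH = 4.85

Added H+ converts CH3COO- to CH3COOH: CH3COOH → 0.23 mol, CH3COO- → 0.279 mol.
pKa = −log(1.7 × 10^-5) = 4.770
pH = pKa + log([A⁻]/[HA]) = 4.770 + log(0.279/0.23) = 4.770 +0.084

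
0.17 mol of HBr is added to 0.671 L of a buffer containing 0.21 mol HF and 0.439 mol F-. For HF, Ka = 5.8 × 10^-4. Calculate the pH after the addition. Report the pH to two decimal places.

Added H+ converts F- to HF: HF → 0.38 mol, F- → 0.269 mol.
pKa = −log(5.8 × 10^-4) = 3.237
pH = pKa + log([A⁻]/[HA]) = 3.237 + log(0.269/0.38) = 3.237 -0.150

pH = 3.09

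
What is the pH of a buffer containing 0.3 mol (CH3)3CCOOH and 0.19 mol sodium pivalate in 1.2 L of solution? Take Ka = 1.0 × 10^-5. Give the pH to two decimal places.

pH = 4.80

pKa = −log(1.0 × 10^-5) = 5.000
pH = pKa + log([A⁻]/[HA]) = 5.000 + log(0.19/0.3)
pH = 5.000 + (-0.198) = 4.80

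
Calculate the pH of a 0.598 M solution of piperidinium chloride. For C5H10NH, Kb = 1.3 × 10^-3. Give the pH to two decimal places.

C5H10NH2+ is the conjugate acid of the weak base C5H10NH.
Ka = Kw/Kb = 1.0×10^-14 / 1.3 × 10^-3 = 7.69 × 10^-12
Ka = x²/(0.598 − x) = 7.69 × 10^-12
Neglecting x in the denominator: x = √(7.69 × 10^-12 × 0.598) = 2.14 × 10^-6 M
(x/C₀ = 0.00036% < 5%, so the approximation holds.)
pH = −log(2.14 × 10^-6) = 5.67

pH = 5.67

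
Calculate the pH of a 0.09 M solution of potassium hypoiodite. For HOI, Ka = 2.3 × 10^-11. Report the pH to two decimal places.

pH = 11.78

OI- is the conjugate base of the weak acid HOI.
Kb = Kw/Ka = 1.0×10^-14 / 2.3 × 10^-11 = 4.35 × 10^-4
From the ICE table, Kb = [OH-]²/(0.09 − [OH-]) = 4.35 × 10^-4.
The 5% rule fails; solving [OH-]² + Kb·[OH-] − Kb·C₀ = 0 exactly:
[OH-] = [−0.000435 + √(0.000435² + 0.000157)]/2 = 6.04 × 10^-3 M
pOH = −log(6.04 × 10^-3) = 2.22; pH = 14.00 − 2.22 = 11.78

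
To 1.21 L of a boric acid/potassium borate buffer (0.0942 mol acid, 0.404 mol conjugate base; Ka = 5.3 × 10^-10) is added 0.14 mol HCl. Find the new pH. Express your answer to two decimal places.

Added H+ converts B(OH)4- to B(OH)3: B(OH)3 → 0.234 mol, B(OH)4- → 0.264 mol.
pKa = −log(5.3 × 10^-10) = 9.276
pH = pKa + log(n_B(OH)4-/n_B(OH)3) = 9.276 + log(0.264/0.234) = 9.276 + (+0.052)

pH = 9.33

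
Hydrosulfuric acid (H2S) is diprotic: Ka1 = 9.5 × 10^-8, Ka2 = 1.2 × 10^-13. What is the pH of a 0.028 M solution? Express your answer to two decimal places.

pH = 4.29

Ka1 ≫ Ka2, so treat the first dissociation as the only significant source of H+.
Ka1 = x²/(0.028 − x) = 9.5 × 10^-8
x ≈ √(9.5 × 10^-8 × 0.028) = 5.16 × 10^-5 M
pH = −log(5.16 × 10^-5) = 4.29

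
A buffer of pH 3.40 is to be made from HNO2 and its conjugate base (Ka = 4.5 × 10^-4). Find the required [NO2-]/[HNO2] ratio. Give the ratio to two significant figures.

ratio = 1.1

pKa = -log(4.5 × 10^-4) = 3.347
pH = pKa + log(r) ⇒ log(r) = 3.40 − 3.347 = +0.053
r = [NO2-]/[HNO2] = 10^(+0.053) = 1.13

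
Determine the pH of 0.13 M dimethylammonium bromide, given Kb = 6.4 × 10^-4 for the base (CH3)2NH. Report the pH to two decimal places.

(CH3)2NH2+ is the conjugate acid of the weak base (CH3)2NH.
Ka = Kw/Kb = 1.0×10^-14 / 6.4 × 10^-4 = 1.56 × 10^-11
Let x = [H+] at equilibrium. Ka = x²/(0.13 − x).
Neglecting x in the denominator: x = √(1.56 × 10^-11 × 0.13) = 1.42 × 10^-6 M
Check: 0.0011% ionized — well under 5%, approximation valid.
pH = −log[H+] = −log(1.42 × 10^-6) = 5.85

pH = 5.85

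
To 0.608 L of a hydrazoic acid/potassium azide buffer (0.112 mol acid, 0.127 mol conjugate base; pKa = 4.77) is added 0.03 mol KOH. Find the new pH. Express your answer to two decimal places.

OH- converts HN3 to N3-: HN3 → 0.082 mol, N3- → 0.157 mol.
pH = pKa + log(n_N3-/n_HN3) = 4.77 + log(0.157/0.082) = 4.77 + (+0.282)

pH = 5.05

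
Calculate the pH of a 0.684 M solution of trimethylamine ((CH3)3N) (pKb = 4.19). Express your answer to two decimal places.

pH = 11.82

(CH3)3N + H2O ⇌ (CH3)3NH+ + OH-
Kb = 10^(−4.19) = 6.46 × 10^-5
Let x = [OH-] at equilibrium. Kb = x²/(0.684 − x).
Since Kb ≪ C₀, x ≈ √(Kb·C₀) = 6.65 × 10^-3 M.
pOH = 2.18, so pH = 14.00 − pOH = 11.82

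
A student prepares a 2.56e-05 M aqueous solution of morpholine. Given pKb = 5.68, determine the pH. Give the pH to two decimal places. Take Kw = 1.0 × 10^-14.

pH = 8.80

C4H8ONH + H2O ⇌ C4H8ONH2+ + OH-
Kb = 10^(−5.68) = 2.09 × 10^-6
From the ICE table, Kb = [OH-]²/(2.56e-05 − [OH-]) = 2.09 × 10^-6.
The 5% rule fails; solving [OH-]² + Kb·[OH-] − Kb·C₀ = 0 exactly:
[OH-] = (−Kb + √(Kb² + 4·Kb·C₀))/2 = 6.34 × 10^-6 M
pOH = −log(6.34 × 10^-6) = 5.20; pH = 14.00 − 5.20 = 8.80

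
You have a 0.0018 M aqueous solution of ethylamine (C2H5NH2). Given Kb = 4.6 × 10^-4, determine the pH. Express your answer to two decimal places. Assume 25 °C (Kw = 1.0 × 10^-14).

pH = 10.85

C2H5NH2 + H2O ⇌ C2H5NH3+ + OH-
Kb = x²/(0.0018 − x) = 4.6 × 10^-4
The 5% rule fails; solving x² + Kb·x − Kb·C₀ = 0 exactly:
x = (−Kb + √(Kb² + 4·Kb·C₀))/2 = 7.09 × 10^-4 M
pOH = −log(7.09 × 10^-4) = 3.15; pH = 14.00 − 3.15 = 10.85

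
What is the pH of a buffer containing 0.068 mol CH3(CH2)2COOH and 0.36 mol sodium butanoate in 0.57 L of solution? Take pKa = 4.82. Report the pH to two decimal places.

pH = pKa + log([A⁻]/[HA]) = 4.82 + log(0.36/0.068)
pH = 4.82 + (+0.724) = 5.54

pH = 5.54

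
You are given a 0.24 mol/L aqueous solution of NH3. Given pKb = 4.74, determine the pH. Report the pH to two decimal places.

NH3 + H2O ⇌ NH4+ + OH-
Kb = 10^(−4.74) = 1.82 × 10^-5
Kb = [OH-]²/(0.24 − [OH-]) = 1.82 × 10^-5
Since Kb ≪ C₀, [OH-] ≈ √(Kb·C₀) = 2.09 × 10^-3 M.
Check: 0.87% ionized — well under 5%, approximation valid.
pOH = 2.68, so pH = 14.00 − pOH = 11.32

pH = 11.32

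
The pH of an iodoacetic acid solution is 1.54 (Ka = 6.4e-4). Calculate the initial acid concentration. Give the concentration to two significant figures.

C₀ = 1.3 M

[H+] = 10^(-1.54) = 2.88 × 10^-2 M = x
Ka = x²/(C₀ − x) ⇒ C₀ = x + x²/Ka
C₀ = 2.88 × 10^-2 + (2.88 × 10^-2)²/(6.4 × 10^-4) = 1.32 M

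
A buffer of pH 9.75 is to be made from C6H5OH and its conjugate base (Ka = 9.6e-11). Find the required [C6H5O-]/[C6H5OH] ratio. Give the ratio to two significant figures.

ratio = 0.54

pKa = -log(9.6 × 10^-11) = 10.018
pH = pKa + log(r) ⇒ log(r) = 9.75 − 10.018 = -0.268
r = [C6H5O-]/[C6H5OH] = 10^(-0.268) = 0.54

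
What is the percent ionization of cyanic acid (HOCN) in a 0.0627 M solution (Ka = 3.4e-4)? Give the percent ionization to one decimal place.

HOCN ⇌ OCN- + H+; let x = [H+] at equilibrium.
Ka = x²/(C₀ − x); solving the quadratic gives x = 4.45 × 10^-3 M.
% ionization = x/C₀ × 100% = 4.45 × 10^-3/0.0627 × 100% = 7.1%

7.1%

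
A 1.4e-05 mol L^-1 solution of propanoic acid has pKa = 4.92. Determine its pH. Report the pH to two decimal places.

pH = 5.08

CH3CH2COOH ⇌ CH3CH2COO- + H+
Ka = 10^(−4.92) = 1.20 × 10^-5
Ka = [H+]²/(1.4e-05 − [H+]) = 1.20 × 10^-5
Here C₀/Ka ≈ 1.17, so the small-[H+] approximation fails. Use the quadratic:
[H+] = [−1.2e-05 + √(1.2e-05² + 6.72e-10)]/2 = 8.28 × 10^-6 M
pH = −log(8.28 × 10^-6) = 5.08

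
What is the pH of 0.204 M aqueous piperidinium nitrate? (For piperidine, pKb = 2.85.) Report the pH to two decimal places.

pH = 5.92

C5H10NH2+ is the conjugate acid of the weak base C5H10NH.
Kb = 10^(−2.85) = 1.41 × 10^-3
Ka = Kw/Kb = 1.0×10^-14 / 1.41 × 10^-3 = 7.09 × 10^-12
Ka = x²/(0.204 − x) = 7.09 × 10^-12
Neglecting x in the denominator: x = √(7.09 × 10^-12 × 0.204) = 1.20 × 10^-6 M
(x/C₀ = 0.00059% < 5%, so the approximation holds.)
pH = −log[H+] = −log(1.20 × 10^-6) = 5.92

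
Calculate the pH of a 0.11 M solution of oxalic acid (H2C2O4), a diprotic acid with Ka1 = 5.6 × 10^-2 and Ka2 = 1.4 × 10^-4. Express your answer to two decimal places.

Since Ka1 ≫ Ka2, the first ionization dominates [H+].
Ka1 = x²/(0.11 − x) = 5.6 × 10^-2
Solving the quadratic: x = (−Ka1 + √(Ka1² + 4·Ka1·C₀))/2 = 5.53 × 10^-2 M
pH = −log(5.53 × 10^-2) = 1.26

pH = 1.26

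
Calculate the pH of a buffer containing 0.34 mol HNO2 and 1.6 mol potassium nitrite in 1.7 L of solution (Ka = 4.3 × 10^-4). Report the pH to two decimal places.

pH = 4.04

pKa = −log(4.3 × 10^-4) = 3.367
Using pH = pKa + log([base]/[acid]) with [base]/[acid] = 1.6/0.34:
pH = 3.367 + (+0.673) = 4.04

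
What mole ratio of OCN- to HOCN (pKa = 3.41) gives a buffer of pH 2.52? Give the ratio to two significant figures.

pH = pKa + log(r) ⇒ log(r) = 2.52 − 3.41 = -0.89
r = [OCN-]/[HOCN] = 10^(-0.89) = 0.129

ratio = 0.13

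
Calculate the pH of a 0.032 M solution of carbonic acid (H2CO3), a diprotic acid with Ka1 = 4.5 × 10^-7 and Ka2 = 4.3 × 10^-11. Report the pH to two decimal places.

Since Ka1 ≫ Ka2, the first ionization dominates [H+].
Ka1 = x²/(0.032 − x) = 4.5 × 10^-7
x ≈ √(4.5 × 10^-7 × 0.032) = 1.20 × 10^-4 M
pH = −log(1.20 × 10^-4) = 3.92

pH = 3.92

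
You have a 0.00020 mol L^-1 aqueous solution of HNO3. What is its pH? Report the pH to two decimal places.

HNO3 is a strong acid and dissociates completely, so [H+] = 0.00020 M.
pH = -log(0.0002) = 3.70

pH = 3.70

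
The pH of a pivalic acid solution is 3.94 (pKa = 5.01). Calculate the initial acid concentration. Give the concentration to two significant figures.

C₀ = 1.5 × 10^-3 M

[H+] = 10^(-3.94) = 1.15 × 10^-4 M = x
Ka = 10^(−5.01) = 9.77 × 10^-6
Ka = x²/(C₀ − x) ⇒ C₀ = x + x²/Ka
C₀ = 1.15 × 10^-4 + (1.15 × 10^-4)²/(9.77 × 10^-6) = 1.47 × 10^-3 M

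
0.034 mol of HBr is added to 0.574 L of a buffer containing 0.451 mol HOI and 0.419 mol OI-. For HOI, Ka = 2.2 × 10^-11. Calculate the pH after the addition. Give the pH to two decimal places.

After neutralization: n(HOI) = 0.485 mol, n(OI-) = 0.385 mol.
pKa = −log(2.2 × 10^-11) = 10.658
Henderson–Hasselbalch with mole ratio 0.385/0.485: pH = 10.658 + (-0.100)

pH = 10.56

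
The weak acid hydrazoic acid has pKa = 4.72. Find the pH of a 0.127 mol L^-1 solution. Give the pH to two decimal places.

pH = 2.81

HN3 ⇌ N3- + H+
Ka = 10^(−4.72) = 1.91 × 10^-5
From the ICE table, Ka = x²/(0.127 − x) = 1.91 × 10^-5.
Assume x ≪ 0.127: x ≈ √(1.91 × 10^-5 × 0.127) = 1.56 × 10^-3 M
pH = −log(1.56 × 10^-3) = 2.81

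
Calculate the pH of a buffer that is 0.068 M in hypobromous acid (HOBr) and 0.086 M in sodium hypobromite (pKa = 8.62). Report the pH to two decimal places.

Henderson–Hasselbalch: pH = pKa + log([OBr-]/[HOBr]) = 8.62 + log(0.086/0.068)
pH = 8.62 + (+0.102) = 8.72

pH = 8.72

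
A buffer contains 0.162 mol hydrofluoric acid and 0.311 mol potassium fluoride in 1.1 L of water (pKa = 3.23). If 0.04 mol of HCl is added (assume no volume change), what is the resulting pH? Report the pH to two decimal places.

After neutralization: n(HF) = 0.202 mol, n(F-) = 0.271 mol.
pH = pKa + log([A⁻]/[HA]) = 3.23 + log(0.271/0.202) = 3.23 +0.128

pH = 3.36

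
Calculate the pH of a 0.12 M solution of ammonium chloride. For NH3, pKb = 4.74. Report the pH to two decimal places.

pH = 5.09

NH4+ is the conjugate acid of the weak base NH3.
Kb = 10^(−4.74) = 1.82 × 10^-5
Ka = Kw/Kb = 1.0×10^-14 / 1.82 × 10^-5 = 5.49 × 10^-10
From the ICE table, Ka = [H+]²/(0.12 − [H+]) = 5.49 × 10^-10.
Neglecting [H+] in the denominator: [H+] = √(5.49 × 10^-10 × 0.12) = 8.12 × 10^-6 M
Check: 0.0068% ionized — well under 5%, approximation valid.
pH = −log[H+] = −log(8.12 × 10^-6) = 5.09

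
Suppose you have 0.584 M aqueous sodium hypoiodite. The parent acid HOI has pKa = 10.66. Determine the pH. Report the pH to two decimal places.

pH = 12.21

OI- is the conjugate base of the weak acid HOI.
Ka = 10^(−10.66) = 2.19 × 10^-11
Kb = Kw/Ka = 1.0×10^-14 / 2.19 × 10^-11 = 4.57 × 10^-4
Kb = x²/(0.584 − x) = 4.57 × 10^-4
Neglecting x in the denominator: x = √(4.57 × 10^-4 × 0.584) = 1.63 × 10^-2 M
pOH = −log(1.63 × 10^-2) = 1.79; pH = 14.00 − 1.79 = 12.21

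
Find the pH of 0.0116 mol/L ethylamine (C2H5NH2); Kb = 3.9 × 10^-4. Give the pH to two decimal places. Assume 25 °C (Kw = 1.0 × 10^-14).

pH = 11.29

C2H5NH2 + H2O ⇌ C2H5NH3+ + OH-
From the ICE table, Kb = [OH-]²/(0.0116 − [OH-]) = 3.9 × 10^-4.
[OH-] is not negligible relative to C₀; solve [OH-]² + 0.00039·[OH-] − 4.52e-06 = 0.
[OH-] = (−Kb + √(Kb² + 4·Kb·C₀))/2 = 1.94 × 10^-3 M
pOH = −log(1.94 × 10^-3) = 2.71; pH = 14.00 − 2.71 = 11.29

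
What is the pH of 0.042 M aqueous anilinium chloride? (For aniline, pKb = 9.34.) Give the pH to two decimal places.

C6H5NH3+ is the conjugate acid of the weak base C6H5NH2.
Kb = 10^(−9.34) = 4.57 × 10^-10
Ka = Kw/Kb = 1.0×10^-14 / 4.57 × 10^-10 = 2.19 × 10^-5
From the ICE table, Ka = x²/(0.042 − x) = 2.19 × 10^-5.
Since Ka ≪ C₀, x ≈ √(Ka·C₀) = 9.59 × 10^-4 M.
pH = −log[H+] = −log(9.59 × 10^-4) = 3.02

pH = 3.02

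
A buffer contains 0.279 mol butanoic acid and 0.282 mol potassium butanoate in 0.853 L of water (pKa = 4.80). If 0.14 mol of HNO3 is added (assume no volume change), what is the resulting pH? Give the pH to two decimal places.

pH = 4.33

After neutralization: n(CH3(CH2)2COOH) = 0.419 mol, n(CH3(CH2)2COO-) = 0.142 mol.
pH = pKa + log([A⁻]/[HA]) = 4.80 + log(0.142/0.419) = 4.80 -0.470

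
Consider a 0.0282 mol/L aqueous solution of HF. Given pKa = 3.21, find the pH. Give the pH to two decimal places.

HF ⇌ F- + H+
Ka = 10^(−3.21) = 6.17 × 10^-4
From the ICE table, Ka = [H+]²/(0.0282 − [H+]) = 6.17 × 10^-4.
The 5% rule fails; solving [H+]² + Ka·[H+] − Ka·C₀ = 0 exactly:
[H+] = (−Ka + √(Ka² + 4·Ka·C₀))/2 = 3.87 × 10^-3 M
pH = −log(3.87 × 10^-3) = 2.41

pH = 2.41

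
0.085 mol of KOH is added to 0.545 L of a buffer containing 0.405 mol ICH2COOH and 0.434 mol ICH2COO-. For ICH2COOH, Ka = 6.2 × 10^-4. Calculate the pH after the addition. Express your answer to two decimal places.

pH = 3.42

After neutralization: n(ICH2COOH) = 0.32 mol, n(ICH2COO-) = 0.519 mol.
pKa = −log(6.2 × 10^-4) = 3.208
pH = pKa + log([A⁻]/[HA]) = 3.208 + log(0.519/0.32) = 3.208 +0.210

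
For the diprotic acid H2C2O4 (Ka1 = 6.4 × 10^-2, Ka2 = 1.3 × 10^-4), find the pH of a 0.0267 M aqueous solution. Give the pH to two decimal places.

Since Ka1 ≫ Ka2, the first ionization dominates [H+].
Ka1 = x²/(0.0267 − x) = 6.4 × 10^-2
Solving the quadratic: x = (−Ka1 + √(Ka1² + 4·Ka1·C₀))/2 = 2.03 × 10^-2 M
pH = −log(2.03 × 10^-2) = 1.69

pH = 1.69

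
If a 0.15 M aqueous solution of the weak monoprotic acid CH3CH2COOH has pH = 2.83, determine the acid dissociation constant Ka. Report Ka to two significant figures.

Ka = 1.5 × 10^-5

[H+] = 10^(-2.83) = 1.48 × 10^-3 M
At equilibrium [HA] = 0.15 − 1.48 × 10^-3 = 1.49 × 10^-1 M
Ka = [H+][A-]/[HA] = (1.48 × 10^-3)² / 1.49 × 10^-1 = 1.5 × 10^-5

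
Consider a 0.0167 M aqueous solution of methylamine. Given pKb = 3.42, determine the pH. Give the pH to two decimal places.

pH = 11.37

CH3NH2 + H2O ⇌ CH3NH3+ + OH-
Kb = 10^(−3.42) = 3.80 × 10^-4
Kb = x²/(0.0167 − x) = 3.80 × 10^-4
x is not negligible relative to C₀; solve x² + 0.00038·x − 6.35e-06 = 0.
x = [−0.00038 + √(0.00038² + 2.54e-05)]/2 = 2.34 × 10^-3 M
pOH = −log(2.34 × 10^-3) = 2.63; pH = 14.00 − 2.63 = 11.37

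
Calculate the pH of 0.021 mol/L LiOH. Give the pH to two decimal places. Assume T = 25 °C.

pH = 12.32

LiOH is a strong base; [OH-] = 0.021 M.
pOH = -log(0.021) = 1.68
pH = 14.00 - 1.68 = 12.32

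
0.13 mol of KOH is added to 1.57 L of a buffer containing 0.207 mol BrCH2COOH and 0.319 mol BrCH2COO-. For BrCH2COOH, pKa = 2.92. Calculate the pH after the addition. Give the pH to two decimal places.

pH = 3.69

OH- converts BrCH2COOH to BrCH2COO-: BrCH2COOH → 0.077 mol, BrCH2COO- → 0.449 mol.
Henderson–Hasselbalch with mole ratio 0.449/0.077: pH = 2.92 + (+0.766)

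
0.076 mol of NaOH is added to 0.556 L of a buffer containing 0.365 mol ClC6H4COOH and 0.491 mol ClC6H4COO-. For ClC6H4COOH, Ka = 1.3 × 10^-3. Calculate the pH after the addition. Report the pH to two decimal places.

pH = 3.18

OH- converts ClC6H4COOH to ClC6H4COO-: ClC6H4COOH → 0.289 mol, ClC6H4COO- → 0.567 mol.
pKa = −log(1.3 × 10^-3) = 2.886
pH = pKa + log([A⁻]/[HA]) = 2.886 + log(0.567/0.289) = 2.886 +0.293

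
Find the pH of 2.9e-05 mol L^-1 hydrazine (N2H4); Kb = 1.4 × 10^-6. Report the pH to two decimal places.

N2H4 + H2O ⇌ N2H5+ + OH-
From the ICE table, Kb = [OH-]²/(2.9e-05 − [OH-]) = 1.4 × 10^-6.
[OH-] is not negligible relative to C₀; solve [OH-]² + 1.4e-06·[OH-] − 4.06e-11 = 0.
[OH-] = (−Kb + √(Kb² + 4·Kb·C₀))/2 = 5.71 × 10^-6 M
pOH = −log(5.71 × 10^-6) = 5.24; pH = 14.00 − 5.24 = 8.76

pH = 8.76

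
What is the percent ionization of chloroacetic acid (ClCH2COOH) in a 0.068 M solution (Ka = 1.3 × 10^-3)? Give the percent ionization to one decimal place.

12.9%

ClCH2COOH ⇌ ClCH2COO- + H+; let x = [H+] at equilibrium.
Ka = x²/(C₀ − x); solving the quadratic gives x = 8.77 × 10^-3 M.
% ionization = x/C₀ × 100% = 8.77 × 10^-3/0.068 × 100% = 12.9%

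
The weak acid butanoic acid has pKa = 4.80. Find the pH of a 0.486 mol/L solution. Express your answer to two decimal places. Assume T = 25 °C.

pH = 2.56

CH3(CH2)2COOH ⇌ CH3(CH2)2COO- + H+
Ka = 10^(−4.80) = 1.58 × 10^-5
Ka = x²/(0.486 − x) = 1.58 × 10^-5
Neglecting x in the denominator: x = √(1.58 × 10^-5 × 0.486) = 2.77 × 10^-3 M
pH = −log(2.77 × 10^-3) = 2.56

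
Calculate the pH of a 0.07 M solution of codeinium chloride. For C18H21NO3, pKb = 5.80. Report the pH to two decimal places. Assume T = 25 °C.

pH = 4.68

C18H22NO3+ is the conjugate acid of the weak base C18H21NO3.
Kb = 10^(−5.80) = 1.58 × 10^-6
Ka = Kw/Kb = 1.0×10^-14 / 1.58 × 10^-6 = 6.33 × 10^-9
Ka = [H+]²/(0.07 − [H+]) = 6.33 × 10^-9
Since Ka ≪ C₀, [H+] ≈ √(Ka·C₀) = 2.10 × 10^-5 M.
pH = −log[H+] = −log(2.10 × 10^-5) = 4.68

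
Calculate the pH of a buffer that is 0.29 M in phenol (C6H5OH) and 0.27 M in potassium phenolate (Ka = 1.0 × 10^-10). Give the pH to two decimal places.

pH = 9.97

pKa = −log(1.0 × 10^-10) = 10.000
Henderson–Hasselbalch: pH = pKa + log([C6H5O-]/[C6H5OH]) = 10.000 + log(0.27/0.29)
pH = 10.000 + (-0.031) = 9.97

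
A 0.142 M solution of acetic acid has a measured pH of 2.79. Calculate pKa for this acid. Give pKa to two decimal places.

pKa = 4.73

[H+] = 10^(-2.79) = 1.62 × 10^-3 M
At equilibrium [HA] = 0.142 − 1.62 × 10^-3 = 1.40 × 10^-1 M
Ka = [H+][A-]/[HA] = (1.62 × 10^-3)² / 1.40 × 10^-1 = 1.87 × 10^-5
pKa = -log(1.87 × 10^-5) = 4.73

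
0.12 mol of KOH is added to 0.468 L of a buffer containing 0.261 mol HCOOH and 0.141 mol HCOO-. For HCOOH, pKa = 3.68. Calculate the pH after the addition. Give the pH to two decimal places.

pH = 3.95

After neutralization: n(HCOOH) = 0.141 mol, n(HCOO-) = 0.261 mol.
Henderson–Hasselbalch with mole ratio 0.261/0.141: pH = 3.68 + (+0.267)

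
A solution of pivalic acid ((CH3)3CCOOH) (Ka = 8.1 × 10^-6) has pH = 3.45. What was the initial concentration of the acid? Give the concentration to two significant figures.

C₀ = 1.6 × 10^-2 M

[H+] = 10^(-3.45) = 3.55 × 10^-4 M = x
Ka = x²/(C₀ − x) ⇒ C₀ = x + x²/Ka
C₀ = 3.55 × 10^-4 + (3.55 × 10^-4)²/(8.1 × 10^-6) = 1.59 × 10^-2 M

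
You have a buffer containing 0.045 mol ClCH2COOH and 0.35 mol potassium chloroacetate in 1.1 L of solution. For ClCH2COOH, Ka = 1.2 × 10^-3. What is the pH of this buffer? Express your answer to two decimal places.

pKa = −log(1.2 × 10^-3) = 2.921
Henderson–Hasselbalch: pH = pKa + log([ClCH2COO-]/[ClCH2COOH]) = 2.921 + log(0.35/0.045)
pH = 2.921 + (+0.891) = 3.81

pH = 3.81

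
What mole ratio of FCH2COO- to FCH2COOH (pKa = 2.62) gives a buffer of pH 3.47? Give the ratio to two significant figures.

pH = pKa + log(r) ⇒ log(r) = 3.47 − 2.62 = +0.85
r = [FCH2COO-]/[FCH2COOH] = 10^(+0.85) = 7.08

ratio = 7.1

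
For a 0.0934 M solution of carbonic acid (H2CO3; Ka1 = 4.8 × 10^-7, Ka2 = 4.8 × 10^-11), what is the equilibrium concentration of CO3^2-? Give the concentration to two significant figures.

4.8 × 10^-11 M

First ionization gives [H+] ≈ [HCO3-] = 2.12 × 10^-4 M.
Second step: Ka2 = [H+][CO3^2-]/[HCO3-] ≈ [CO3^2-] (since [H+] ≈ [HCO3-]).
So [CO3^2-] ≈ Ka2.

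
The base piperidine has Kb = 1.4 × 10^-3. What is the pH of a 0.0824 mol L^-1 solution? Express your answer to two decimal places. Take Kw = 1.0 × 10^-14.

C5H10NH + H2O ⇌ C5H10NH2+ + OH-
From the ICE table, Kb = [OH-]²/(0.0824 − [OH-]) = 1.4 × 10^-3.
The 5% rule fails; solving [OH-]² + Kb·[OH-] − Kb·C₀ = 0 exactly:
[OH-] = [−0.0014 + √(0.0014² + 0.000461)]/2 = 1.01 × 10^-2 M
pOH = 2.00, so pH = 14.00 − pOH = 12.00

pH = 12.00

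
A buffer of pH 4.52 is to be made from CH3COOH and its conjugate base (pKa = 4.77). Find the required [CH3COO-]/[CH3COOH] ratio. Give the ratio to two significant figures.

ratio = 0.56

pH = pKa + log(r) ⇒ log(r) = 4.52 − 4.77 = -0.25
r = [CH3COO-]/[CH3COOH] = 10^(-0.25) = 0.562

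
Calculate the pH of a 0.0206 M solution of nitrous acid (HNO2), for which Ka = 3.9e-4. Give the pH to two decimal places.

HNO2 ⇌ NO2- + H+
Ka = x²/(0.0206 − x) = 3.9 × 10^-4
The 5% rule fails; solving x² + Ka·x − Ka·C₀ = 0 exactly:
x = (−Ka + √(Ka² + 4·Ka·C₀))/2 = 2.65 × 10^-3 M
pH = −log(2.65 × 10^-3) = 2.58

pH = 2.58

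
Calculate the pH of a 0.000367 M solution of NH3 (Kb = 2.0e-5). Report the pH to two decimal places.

NH3 + H2O ⇌ NH4+ + OH-
Kb = [OH-]²/(0.000367 − [OH-]) = 2.0 × 10^-5
The 5% rule fails; solving [OH-]² + Kb·[OH-] − Kb·C₀ = 0 exactly:
[OH-] = (−Kb + √(Kb² + 4·Kb·C₀))/2 = 7.63 × 10^-5 M
pOH = 4.12, so pH = 14.00 − pOH = 9.88

pH = 9.88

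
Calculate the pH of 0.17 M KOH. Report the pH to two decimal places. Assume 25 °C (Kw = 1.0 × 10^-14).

pH = 13.23

KOH is a strong base; [OH-] = 0.17 M.
pOH = -log(0.17) = 0.77
pH = 14.00 - 0.77 = 13.23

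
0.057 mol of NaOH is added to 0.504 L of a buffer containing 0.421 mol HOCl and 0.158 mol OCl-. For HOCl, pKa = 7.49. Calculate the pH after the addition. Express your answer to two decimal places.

OH- converts HOCl to OCl-: HOCl → 0.364 mol, OCl- → 0.215 mol.
pH = pKa + log([A⁻]/[HA]) = 7.49 + log(0.215/0.364) = 7.49 -0.229

pH = 7.26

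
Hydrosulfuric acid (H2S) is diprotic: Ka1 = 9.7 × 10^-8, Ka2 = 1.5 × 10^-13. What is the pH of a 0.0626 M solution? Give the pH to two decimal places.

pH = 4.11

Ka1 ≫ Ka2, so treat the first dissociation as the only significant source of H+.
Ka1 = x²/(0.0626 − x) = 9.7 × 10^-8
x ≈ √(9.7 × 10^-8 × 0.0626) = 7.79 × 10^-5 M
pH = −log(7.79 × 10^-5) = 4.11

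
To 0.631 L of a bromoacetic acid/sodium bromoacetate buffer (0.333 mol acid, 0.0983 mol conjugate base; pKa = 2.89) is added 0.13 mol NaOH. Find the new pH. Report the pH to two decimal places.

OH- converts BrCH2COOH to BrCH2COO-: BrCH2COOH → 0.203 mol, BrCH2COO- → 0.228 mol.
pH = pKa + log(n_BrCH2COO-/n_BrCH2COOH) = 2.89 + log(0.228/0.203) = 2.89 + (+0.050)

pH = 2.94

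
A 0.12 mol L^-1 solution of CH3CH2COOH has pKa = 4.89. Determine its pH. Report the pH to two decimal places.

CH3CH2COOH ⇌ CH3CH2COO- + H+
Ka = 10^(−4.89) = 1.29 × 10^-5
Ka = [H+]²/(0.12 − [H+]) = 1.29 × 10^-5
Assume [H+] ≪ 0.12: [H+] ≈ √(1.29 × 10^-5 × 0.12) = 1.24 × 10^-3 M
pH = −log[H+] = −log(1.24 × 10^-3) = 2.91

pH = 2.91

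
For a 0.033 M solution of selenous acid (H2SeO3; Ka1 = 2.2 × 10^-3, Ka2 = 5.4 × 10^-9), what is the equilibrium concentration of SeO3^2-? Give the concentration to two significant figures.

First ionization gives [H+] ≈ [HSeO3-] = 7.49 × 10^-3 M.
Second step: Ka2 = [H+][SeO3^2-]/[HSeO3-] ≈ [SeO3^2-] (since [H+] ≈ [HSeO3-]).
So [SeO3^2-] ≈ Ka2.

5.4 × 10^-9 M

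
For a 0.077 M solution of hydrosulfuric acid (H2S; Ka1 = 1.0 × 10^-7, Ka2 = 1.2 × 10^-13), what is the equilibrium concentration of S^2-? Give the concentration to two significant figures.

1.2 × 10^-13 M

First ionization gives [H+] ≈ [HS-] = 8.77 × 10^-5 M.
Second step: Ka2 = [H+][S^2-]/[HS-] ≈ [S^2-] (since [H+] ≈ [HS-]).
So [S^2-] ≈ Ka2.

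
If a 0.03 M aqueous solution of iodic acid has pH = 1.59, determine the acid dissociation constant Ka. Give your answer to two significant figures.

[H+] = 10^(-1.59) = 2.57 × 10^-2 M
At equilibrium [HA] = 0.03 − 2.57 × 10^-2 = 4.30 × 10^-3 M
Ka = [H+][A-]/[HA] = (2.57 × 10^-2)² / 4.30 × 10^-3 = 1.5 × 10^-1

Ka = 1.5 × 10^-1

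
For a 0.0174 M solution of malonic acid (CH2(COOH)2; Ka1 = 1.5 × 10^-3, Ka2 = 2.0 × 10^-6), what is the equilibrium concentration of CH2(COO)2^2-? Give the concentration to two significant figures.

2.0 × 10^-6 M

First ionization gives [H+] ≈ [CH2(COOH)COO-] = 4.41 × 10^-3 M.
Second step: Ka2 = [H+][CH2(COO)2^2-]/[CH2(COOH)COO-] ≈ [CH2(COO)2^2-] (since [H+] ≈ [CH2(COOH)COO-]).
So [CH2(COO)2^2-] ≈ Ka2.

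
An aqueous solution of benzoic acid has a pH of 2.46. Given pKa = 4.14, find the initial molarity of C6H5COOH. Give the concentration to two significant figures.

[H+] = 10^(-2.46) = 3.47 × 10^-3 M = x
Ka = 10^(−4.14) = 7.24 × 10^-5
Ka = x²/(C₀ − x) ⇒ C₀ = x + x²/Ka
C₀ = 3.47 × 10^-3 + (3.47 × 10^-3)²/(7.24 × 10^-5) = 1.70 × 10^-1 M

C₀ = 1.7 × 10^-1 M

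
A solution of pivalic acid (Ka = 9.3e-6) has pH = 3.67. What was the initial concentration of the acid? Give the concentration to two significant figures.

C₀ = 5.1 × 10^-3 M

[H+] = 10^(-3.67) = 2.14 × 10^-4 M = x
Ka = x²/(C₀ − x) ⇒ C₀ = x + x²/Ka
C₀ = 2.14 × 10^-4 + (2.14 × 10^-4)²/(9.3 × 10^-6) = 5.14 × 10^-3 M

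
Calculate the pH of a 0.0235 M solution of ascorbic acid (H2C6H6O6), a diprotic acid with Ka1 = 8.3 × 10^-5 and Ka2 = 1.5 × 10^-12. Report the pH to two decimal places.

pH = 2.87

Ka1 ≫ Ka2, so treat the first dissociation as the only significant source of H+.
Ka1 = x²/(0.0235 − x) = 8.3 × 10^-5
Solving the quadratic: x = (−Ka1 + √(Ka1² + 4·Ka1·C₀))/2 = 1.36 × 10^-3 M
pH = −log(1.36 × 10^-3) = 2.87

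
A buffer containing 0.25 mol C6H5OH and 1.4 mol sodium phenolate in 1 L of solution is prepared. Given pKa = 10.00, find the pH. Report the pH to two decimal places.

pH = 10.75

Using pH = pKa + log([base]/[acid]) with [base]/[acid] = 1.4/0.25:
pH = 10.00 + (+0.748) = 10.75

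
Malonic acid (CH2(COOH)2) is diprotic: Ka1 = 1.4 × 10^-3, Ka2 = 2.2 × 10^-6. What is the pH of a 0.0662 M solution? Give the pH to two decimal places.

pH = 2.05

Ka1 ≫ Ka2, so treat the first dissociation as the only significant source of H+.
Ka1 = x²/(0.0662 − x) = 1.4 × 10^-3
Solving the quadratic: x = (−Ka1 + √(Ka1² + 4·Ka1·C₀))/2 = 8.95 × 10^-3 M
pH = −log(8.95 × 10^-3) = 2.05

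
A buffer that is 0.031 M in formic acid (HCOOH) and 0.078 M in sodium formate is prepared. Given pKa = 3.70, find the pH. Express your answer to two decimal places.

pH = 4.10

pH = pKa + log([A⁻]/[HA]) = 3.70 + log(0.078/0.031)
pH = 3.70 + (+0.401) = 4.10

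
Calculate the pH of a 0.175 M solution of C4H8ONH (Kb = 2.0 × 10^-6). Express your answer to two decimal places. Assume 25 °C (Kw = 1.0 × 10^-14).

pH = 10.77

C4H8ONH + H2O ⇌ C4H8ONH2+ + OH-
Let x = [OH-] at equilibrium. Kb = x²/(0.175 − x).
Neglecting x in the denominator: x = √(2.0 × 10^-6 × 0.175) = 5.92 × 10^-4 M
(x/C₀ = 0.34% < 5%, so the approximation holds.)
pOH = 3.23, so pH = 14.00 − pOH = 10.77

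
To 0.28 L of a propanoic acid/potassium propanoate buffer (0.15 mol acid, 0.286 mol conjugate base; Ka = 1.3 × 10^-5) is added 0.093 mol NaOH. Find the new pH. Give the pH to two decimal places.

After neutralization: n(CH3CH2COOH) = 0.057 mol, n(CH3CH2COO-) = 0.379 mol.
pKa = −log(1.3 × 10^-5) = 4.886
Henderson–Hasselbalch with mole ratio 0.379/0.057: pH = 4.886 + (+0.823)

pH = 5.71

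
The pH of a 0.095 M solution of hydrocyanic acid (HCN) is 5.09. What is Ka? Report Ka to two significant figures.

[H+] = 10^(-5.09) = 8.13 × 10^-6 M
At equilibrium [HA] = 0.095 − 8.13 × 10^-6 = 9.50 × 10^-2 M
Ka = [H+][A-]/[HA] = (8.13 × 10^-6)² / 9.50 × 10^-2 = 7.0 × 10^-10

Ka = 7.0 × 10^-10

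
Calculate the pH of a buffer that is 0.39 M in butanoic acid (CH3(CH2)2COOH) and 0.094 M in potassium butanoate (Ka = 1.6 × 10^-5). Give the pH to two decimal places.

pKa = −log(1.6 × 10^-5) = 4.796
Henderson–Hasselbalch: pH = pKa + log([CH3(CH2)2COO-]/[CH3(CH2)2COOH]) = 4.796 + log(0.094/0.39)
pH = 4.796 + (-0.618) = 4.18

pH = 4.18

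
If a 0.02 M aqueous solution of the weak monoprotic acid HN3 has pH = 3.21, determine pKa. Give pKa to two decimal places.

pKa = 4.71

[H+] = 10^(-3.21) = 6.17 × 10^-4 M
At equilibrium [HA] = 0.02 − 6.17 × 10^-4 = 1.94 × 10^-2 M
Ka = [H+][A-]/[HA] = (6.17 × 10^-4)² / 1.94 × 10^-2 = 1.96 × 10^-5
pKa = -log(1.96 × 10^-5) = 4.71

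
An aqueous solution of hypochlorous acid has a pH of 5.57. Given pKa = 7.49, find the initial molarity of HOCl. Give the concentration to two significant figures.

[H+] = 10^(-5.57) = 2.69 × 10^-6 M = x
Ka = 10^(−7.49) = 3.24 × 10^-8
Ka = x²/(C₀ − x) ⇒ C₀ = x + x²/Ka
C₀ = 2.69 × 10^-6 + (2.69 × 10^-6)²/(3.24 × 10^-8) = 2.26 × 10^-4 M

C₀ = 2.3 × 10^-4 M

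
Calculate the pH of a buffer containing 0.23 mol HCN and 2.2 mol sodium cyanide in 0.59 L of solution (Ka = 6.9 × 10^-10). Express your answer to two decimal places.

pKa = −log(6.9 × 10^-10) = 9.161
Henderson–Hasselbalch: pH = pKa + log([CN-]/[HCN]) = 9.161 + log(2.2/0.23)
pH = 9.161 + (+0.981) = 10.14

pH = 10.14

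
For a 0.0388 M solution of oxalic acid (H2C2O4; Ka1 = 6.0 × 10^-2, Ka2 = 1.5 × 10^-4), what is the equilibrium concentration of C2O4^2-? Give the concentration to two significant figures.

1.5 × 10^-4 M

First ionization gives [H+] ≈ [HC2O4-] = 2.68 × 10^-2 M.
Second step: Ka2 = [H+][C2O4^2-]/[HC2O4-] ≈ [C2O4^2-] (since [H+] ≈ [HC2O4-]).
So [C2O4^2-] ≈ Ka2.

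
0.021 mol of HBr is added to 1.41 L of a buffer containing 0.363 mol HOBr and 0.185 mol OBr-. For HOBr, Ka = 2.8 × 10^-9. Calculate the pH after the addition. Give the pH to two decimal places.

pH = 8.18

After neutralization: n(HOBr) = 0.384 mol, n(OBr-) = 0.164 mol.
pKa = −log(2.8 × 10^-9) = 8.553
pH = pKa + log(n_OBr-/n_HOBr) = 8.553 + log(0.164/0.384) = 8.553 + (-0.369)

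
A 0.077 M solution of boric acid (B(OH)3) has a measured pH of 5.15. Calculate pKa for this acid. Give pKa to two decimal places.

[H+] = 10^(-5.15) = 7.08 × 10^-6 M
At equilibrium [HA] = 0.077 − 7.08 × 10^-6 = 7.70 × 10^-2 M
Ka = [H+][A-]/[HA] = (7.08 × 10^-6)² / 7.70 × 10^-2 = 6.51 × 10^-10
pKa = -log(6.51 × 10^-10) = 9.19

pKa = 9.19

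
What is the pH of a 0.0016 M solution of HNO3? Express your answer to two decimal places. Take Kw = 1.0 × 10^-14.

pH = 2.80

HNO3 is a strong acid and dissociates completely, so [H+] = 0.0016 M.
pH = -log(0.0016) = 2.80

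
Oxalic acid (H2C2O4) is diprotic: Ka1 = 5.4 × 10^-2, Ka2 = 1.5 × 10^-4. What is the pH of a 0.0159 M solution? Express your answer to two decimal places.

pH = 1.89

Since Ka1 ≫ Ka2, the first ionization dominates [H+].
Ka1 = x²/(0.0159 − x) = 5.4 × 10^-2
Solving the quadratic: x = (−Ka1 + √(Ka1² + 4·Ka1·C₀))/2 = 1.28 × 10^-2 M
pH = −log(1.28 × 10^-2) = 1.89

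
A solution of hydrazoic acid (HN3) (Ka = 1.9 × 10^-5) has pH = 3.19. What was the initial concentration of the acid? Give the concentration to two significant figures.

C₀ = 2.3 × 10^-2 M

[H+] = 10^(-3.19) = 6.46 × 10^-4 M = x
Ka = x²/(C₀ − x) ⇒ C₀ = x + x²/Ka
C₀ = 6.46 × 10^-4 + (6.46 × 10^-4)²/(1.9 × 10^-5) = 2.26 × 10^-2 M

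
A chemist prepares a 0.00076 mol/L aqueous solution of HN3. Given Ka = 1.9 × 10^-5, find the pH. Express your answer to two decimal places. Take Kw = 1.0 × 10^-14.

pH = 3.95

HN3 ⇌ N3- + H+
From the ICE table, Ka = x²/(0.00076 − x) = 1.9 × 10^-5.
The 5% rule fails; solving x² + Ka·x − Ka·C₀ = 0 exactly:
x = [−1.9e-05 + √(1.9e-05² + 5.78e-08)]/2 = 1.11 × 10^-4 M
pH = −log(1.11 × 10^-4) = 3.95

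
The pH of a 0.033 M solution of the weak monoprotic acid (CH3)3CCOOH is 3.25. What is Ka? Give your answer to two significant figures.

[H+] = 10^(-3.25) = 5.62 × 10^-4 M
At equilibrium [HA] = 0.033 − 5.62 × 10^-4 = 3.24 × 10^-2 M
Ka = [H+][A-]/[HA] = (5.62 × 10^-4)² / 3.24 × 10^-2 = 9.7 × 10^-6

Ka = 9.7 × 10^-6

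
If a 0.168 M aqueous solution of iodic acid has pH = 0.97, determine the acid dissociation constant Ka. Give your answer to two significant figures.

Ka = 1.9 × 10^-1

[H+] = 10^(-0.97) = 1.07 × 10^-1 M
At equilibrium [HA] = 0.168 − 1.07 × 10^-1 = 6.10 × 10^-2 M
Ka = [H+][A-]/[HA] = (1.07 × 10^-1)² / 6.10 × 10^-2 = 1.9 × 10^-1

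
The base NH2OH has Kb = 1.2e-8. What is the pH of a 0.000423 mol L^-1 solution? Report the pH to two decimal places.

NH2OH + H2O ⇌ NH3OH+ + OH-
Let x = [OH-] at equilibrium. Kb = x²/(0.000423 − x).
Neglecting x in the denominator: x = √(1.2 × 10^-8 × 0.000423) = 2.25 × 10^-6 M
(x/C₀ = 0.53% < 5%, so the approximation holds.)
pOH = 5.65, so pH = 14.00 − pOH = 8.35

pH = 8.35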